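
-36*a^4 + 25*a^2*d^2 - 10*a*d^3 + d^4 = (-6*a + d)*(-3*a + d)*(-2*a + d)*(a + d)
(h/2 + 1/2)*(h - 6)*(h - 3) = h^3/2 - 4*h^2 + 9*h/2 + 9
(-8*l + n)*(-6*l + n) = 48*l^2 - 14*l*n + n^2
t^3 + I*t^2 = t^2*(t + I)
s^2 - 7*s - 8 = (s - 8)*(s + 1)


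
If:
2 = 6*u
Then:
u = 1/3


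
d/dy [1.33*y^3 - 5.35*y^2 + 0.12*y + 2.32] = 3.99*y^2 - 10.7*y + 0.12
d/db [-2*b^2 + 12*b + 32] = 12 - 4*b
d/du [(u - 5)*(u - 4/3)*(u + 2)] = 3*u^2 - 26*u/3 - 6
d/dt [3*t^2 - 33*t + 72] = 6*t - 33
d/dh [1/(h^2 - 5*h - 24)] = (5 - 2*h)/(-h^2 + 5*h + 24)^2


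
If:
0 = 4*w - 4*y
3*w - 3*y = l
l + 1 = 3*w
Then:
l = 0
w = 1/3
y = 1/3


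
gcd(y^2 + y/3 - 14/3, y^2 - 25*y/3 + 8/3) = 1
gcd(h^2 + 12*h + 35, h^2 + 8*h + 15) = h + 5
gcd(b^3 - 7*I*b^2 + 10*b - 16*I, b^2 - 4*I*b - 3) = b - I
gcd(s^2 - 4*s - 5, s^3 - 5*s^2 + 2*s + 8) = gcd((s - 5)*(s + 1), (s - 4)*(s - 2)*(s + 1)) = s + 1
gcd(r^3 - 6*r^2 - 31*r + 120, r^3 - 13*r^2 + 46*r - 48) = r^2 - 11*r + 24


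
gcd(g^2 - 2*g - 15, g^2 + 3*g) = g + 3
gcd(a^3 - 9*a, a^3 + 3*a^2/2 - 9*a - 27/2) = a^2 - 9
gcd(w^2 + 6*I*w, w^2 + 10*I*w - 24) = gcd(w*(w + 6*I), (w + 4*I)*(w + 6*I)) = w + 6*I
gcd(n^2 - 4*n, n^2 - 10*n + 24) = n - 4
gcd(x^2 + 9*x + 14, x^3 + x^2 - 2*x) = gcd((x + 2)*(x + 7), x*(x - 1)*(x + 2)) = x + 2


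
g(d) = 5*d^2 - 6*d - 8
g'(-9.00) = -96.00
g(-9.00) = 451.00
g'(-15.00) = -156.00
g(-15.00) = 1207.00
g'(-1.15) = -17.50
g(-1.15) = 5.51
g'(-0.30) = -9.00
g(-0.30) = -5.75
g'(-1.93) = -25.30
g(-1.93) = 22.20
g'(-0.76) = -13.60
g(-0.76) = -0.55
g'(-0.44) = -10.40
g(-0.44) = -4.39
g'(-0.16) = -7.60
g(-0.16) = -6.91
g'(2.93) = 23.30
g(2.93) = 17.34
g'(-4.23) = -48.30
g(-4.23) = 106.84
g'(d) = 10*d - 6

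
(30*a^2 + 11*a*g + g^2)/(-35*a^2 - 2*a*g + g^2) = (-6*a - g)/(7*a - g)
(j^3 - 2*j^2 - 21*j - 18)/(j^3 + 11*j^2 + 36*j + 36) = (j^2 - 5*j - 6)/(j^2 + 8*j + 12)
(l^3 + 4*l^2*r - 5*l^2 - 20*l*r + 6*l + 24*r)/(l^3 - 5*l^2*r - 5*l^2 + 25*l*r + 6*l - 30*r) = (-l - 4*r)/(-l + 5*r)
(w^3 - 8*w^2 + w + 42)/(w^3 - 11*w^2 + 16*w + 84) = (w - 3)/(w - 6)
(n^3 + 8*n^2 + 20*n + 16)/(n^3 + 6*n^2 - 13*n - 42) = (n^2 + 6*n + 8)/(n^2 + 4*n - 21)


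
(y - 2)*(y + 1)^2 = y^3 - 3*y - 2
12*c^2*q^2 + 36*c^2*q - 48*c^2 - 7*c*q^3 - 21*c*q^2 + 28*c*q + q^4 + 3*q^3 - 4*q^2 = (-4*c + q)*(-3*c + q)*(q - 1)*(q + 4)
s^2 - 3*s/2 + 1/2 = (s - 1)*(s - 1/2)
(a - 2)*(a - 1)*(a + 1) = a^3 - 2*a^2 - a + 2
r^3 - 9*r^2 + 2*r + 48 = (r - 8)*(r - 3)*(r + 2)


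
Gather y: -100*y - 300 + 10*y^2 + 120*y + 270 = 10*y^2 + 20*y - 30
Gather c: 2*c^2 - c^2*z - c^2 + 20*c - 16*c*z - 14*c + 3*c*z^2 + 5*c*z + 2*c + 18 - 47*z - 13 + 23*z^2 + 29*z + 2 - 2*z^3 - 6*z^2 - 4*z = c^2*(1 - z) + c*(3*z^2 - 11*z + 8) - 2*z^3 + 17*z^2 - 22*z + 7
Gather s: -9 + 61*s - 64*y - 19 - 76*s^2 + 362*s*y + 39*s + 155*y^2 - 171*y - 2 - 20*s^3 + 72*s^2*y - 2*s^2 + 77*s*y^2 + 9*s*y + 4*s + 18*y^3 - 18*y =-20*s^3 + s^2*(72*y - 78) + s*(77*y^2 + 371*y + 104) + 18*y^3 + 155*y^2 - 253*y - 30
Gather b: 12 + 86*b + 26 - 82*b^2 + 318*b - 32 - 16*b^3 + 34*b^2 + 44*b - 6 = -16*b^3 - 48*b^2 + 448*b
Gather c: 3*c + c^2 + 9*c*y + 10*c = c^2 + c*(9*y + 13)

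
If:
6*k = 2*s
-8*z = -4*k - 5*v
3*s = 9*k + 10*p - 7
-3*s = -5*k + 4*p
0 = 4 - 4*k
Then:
No Solution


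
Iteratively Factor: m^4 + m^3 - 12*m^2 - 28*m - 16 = (m + 1)*(m^3 - 12*m - 16) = (m - 4)*(m + 1)*(m^2 + 4*m + 4) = (m - 4)*(m + 1)*(m + 2)*(m + 2)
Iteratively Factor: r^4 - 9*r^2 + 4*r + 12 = (r + 1)*(r^3 - r^2 - 8*r + 12) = (r - 2)*(r + 1)*(r^2 + r - 6) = (r - 2)*(r + 1)*(r + 3)*(r - 2)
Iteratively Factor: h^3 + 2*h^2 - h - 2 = (h + 2)*(h^2 - 1) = (h + 1)*(h + 2)*(h - 1)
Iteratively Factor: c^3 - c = (c - 1)*(c^2 + c) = (c - 1)*(c + 1)*(c)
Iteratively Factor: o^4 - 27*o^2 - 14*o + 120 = (o + 4)*(o^3 - 4*o^2 - 11*o + 30) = (o - 2)*(o + 4)*(o^2 - 2*o - 15) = (o - 2)*(o + 3)*(o + 4)*(o - 5)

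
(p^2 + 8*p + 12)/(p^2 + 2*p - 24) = (p + 2)/(p - 4)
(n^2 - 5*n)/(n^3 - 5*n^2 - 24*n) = (5 - n)/(-n^2 + 5*n + 24)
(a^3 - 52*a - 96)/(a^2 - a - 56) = (a^2 + 8*a + 12)/(a + 7)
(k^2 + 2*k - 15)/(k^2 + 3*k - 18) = (k + 5)/(k + 6)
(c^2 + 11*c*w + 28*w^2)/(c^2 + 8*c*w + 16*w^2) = (c + 7*w)/(c + 4*w)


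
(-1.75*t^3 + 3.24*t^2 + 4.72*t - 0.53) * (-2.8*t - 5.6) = 4.9*t^4 + 0.728*t^3 - 31.36*t^2 - 24.948*t + 2.968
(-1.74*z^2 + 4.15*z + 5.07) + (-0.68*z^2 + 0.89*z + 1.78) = -2.42*z^2 + 5.04*z + 6.85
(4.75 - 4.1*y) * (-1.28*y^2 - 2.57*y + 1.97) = 5.248*y^3 + 4.457*y^2 - 20.2845*y + 9.3575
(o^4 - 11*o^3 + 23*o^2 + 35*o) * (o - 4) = o^5 - 15*o^4 + 67*o^3 - 57*o^2 - 140*o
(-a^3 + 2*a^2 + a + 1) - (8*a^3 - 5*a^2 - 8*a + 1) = -9*a^3 + 7*a^2 + 9*a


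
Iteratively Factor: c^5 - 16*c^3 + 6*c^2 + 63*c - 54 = (c + 3)*(c^4 - 3*c^3 - 7*c^2 + 27*c - 18) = (c - 3)*(c + 3)*(c^3 - 7*c + 6) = (c - 3)*(c + 3)^2*(c^2 - 3*c + 2) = (c - 3)*(c - 2)*(c + 3)^2*(c - 1)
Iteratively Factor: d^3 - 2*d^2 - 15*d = (d - 5)*(d^2 + 3*d) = (d - 5)*(d + 3)*(d)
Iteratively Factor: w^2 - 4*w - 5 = (w - 5)*(w + 1)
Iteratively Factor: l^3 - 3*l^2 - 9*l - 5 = (l + 1)*(l^2 - 4*l - 5) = (l - 5)*(l + 1)*(l + 1)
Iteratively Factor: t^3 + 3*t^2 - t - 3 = (t - 1)*(t^2 + 4*t + 3) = (t - 1)*(t + 3)*(t + 1)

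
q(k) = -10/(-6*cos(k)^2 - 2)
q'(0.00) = 0.00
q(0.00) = 1.25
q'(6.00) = -0.57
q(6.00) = 1.33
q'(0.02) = 0.04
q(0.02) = 1.25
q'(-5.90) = 0.81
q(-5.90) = 1.40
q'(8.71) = -2.02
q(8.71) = 1.84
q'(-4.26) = -4.77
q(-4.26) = 3.18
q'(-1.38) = -4.55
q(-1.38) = 4.51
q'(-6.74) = -1.02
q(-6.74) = 1.46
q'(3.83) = 1.89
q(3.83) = 1.79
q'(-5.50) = 2.39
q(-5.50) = 1.99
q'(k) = 120*sin(k)*cos(k)/(-6*cos(k)^2 - 2)^2 = 60*sin(2*k)/(3*cos(2*k) + 5)^2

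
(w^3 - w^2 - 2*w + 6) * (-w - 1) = -w^4 + 3*w^2 - 4*w - 6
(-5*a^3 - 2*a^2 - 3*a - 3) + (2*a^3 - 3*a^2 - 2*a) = -3*a^3 - 5*a^2 - 5*a - 3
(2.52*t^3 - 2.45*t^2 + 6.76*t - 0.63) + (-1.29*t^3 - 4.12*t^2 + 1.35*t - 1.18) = 1.23*t^3 - 6.57*t^2 + 8.11*t - 1.81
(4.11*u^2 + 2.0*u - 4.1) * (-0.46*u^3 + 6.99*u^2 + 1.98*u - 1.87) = -1.8906*u^5 + 27.8089*u^4 + 24.0038*u^3 - 32.3847*u^2 - 11.858*u + 7.667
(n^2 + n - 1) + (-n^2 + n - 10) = 2*n - 11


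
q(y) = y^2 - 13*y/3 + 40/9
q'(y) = 2*y - 13/3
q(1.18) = 0.72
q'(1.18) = -1.97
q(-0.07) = 4.75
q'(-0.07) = -4.47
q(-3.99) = 37.65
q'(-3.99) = -12.31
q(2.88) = 0.26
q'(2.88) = 1.43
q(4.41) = 4.78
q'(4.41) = 4.49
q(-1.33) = 11.98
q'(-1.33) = -6.99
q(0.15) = 3.82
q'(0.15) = -4.03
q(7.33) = 26.41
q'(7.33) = 10.33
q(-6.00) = 66.44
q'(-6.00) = -16.33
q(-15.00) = 294.44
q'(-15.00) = -34.33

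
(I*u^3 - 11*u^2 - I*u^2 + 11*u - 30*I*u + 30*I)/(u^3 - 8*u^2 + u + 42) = (I*u^3 - u^2*(11 + I) + u*(11 - 30*I) + 30*I)/(u^3 - 8*u^2 + u + 42)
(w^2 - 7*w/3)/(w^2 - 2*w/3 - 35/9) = 3*w/(3*w + 5)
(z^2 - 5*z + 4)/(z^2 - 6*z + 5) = (z - 4)/(z - 5)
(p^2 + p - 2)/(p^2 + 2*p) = (p - 1)/p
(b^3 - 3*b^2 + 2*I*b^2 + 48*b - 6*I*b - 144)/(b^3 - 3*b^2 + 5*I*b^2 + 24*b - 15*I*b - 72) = (b - 6*I)/(b - 3*I)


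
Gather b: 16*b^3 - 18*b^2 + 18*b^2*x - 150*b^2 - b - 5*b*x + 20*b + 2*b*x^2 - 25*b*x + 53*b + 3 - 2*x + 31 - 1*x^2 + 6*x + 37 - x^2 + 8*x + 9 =16*b^3 + b^2*(18*x - 168) + b*(2*x^2 - 30*x + 72) - 2*x^2 + 12*x + 80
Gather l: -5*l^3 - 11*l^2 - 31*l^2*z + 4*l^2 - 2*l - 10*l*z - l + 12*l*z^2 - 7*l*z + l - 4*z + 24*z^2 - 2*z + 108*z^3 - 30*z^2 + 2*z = -5*l^3 + l^2*(-31*z - 7) + l*(12*z^2 - 17*z - 2) + 108*z^3 - 6*z^2 - 4*z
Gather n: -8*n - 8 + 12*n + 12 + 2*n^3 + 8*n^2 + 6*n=2*n^3 + 8*n^2 + 10*n + 4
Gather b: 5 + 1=6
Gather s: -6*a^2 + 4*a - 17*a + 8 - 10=-6*a^2 - 13*a - 2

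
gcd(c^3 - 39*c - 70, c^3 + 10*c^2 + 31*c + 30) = c^2 + 7*c + 10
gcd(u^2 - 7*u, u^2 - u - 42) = u - 7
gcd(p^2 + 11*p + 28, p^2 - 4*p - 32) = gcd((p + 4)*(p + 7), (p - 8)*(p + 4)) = p + 4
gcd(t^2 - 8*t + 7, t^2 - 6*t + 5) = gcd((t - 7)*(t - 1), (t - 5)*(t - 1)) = t - 1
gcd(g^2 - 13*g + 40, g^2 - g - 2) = 1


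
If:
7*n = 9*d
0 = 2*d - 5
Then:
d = 5/2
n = 45/14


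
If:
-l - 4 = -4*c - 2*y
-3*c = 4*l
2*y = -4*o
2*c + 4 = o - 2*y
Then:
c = 16/7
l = -12/7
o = 12/7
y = -24/7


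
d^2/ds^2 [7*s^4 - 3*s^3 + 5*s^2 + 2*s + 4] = 84*s^2 - 18*s + 10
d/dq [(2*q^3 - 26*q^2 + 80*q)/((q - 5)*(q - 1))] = 2*(q^2 - 2*q + 8)/(q^2 - 2*q + 1)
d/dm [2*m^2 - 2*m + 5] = 4*m - 2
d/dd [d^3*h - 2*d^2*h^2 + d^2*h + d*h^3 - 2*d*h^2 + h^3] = h*(3*d^2 - 4*d*h + 2*d + h^2 - 2*h)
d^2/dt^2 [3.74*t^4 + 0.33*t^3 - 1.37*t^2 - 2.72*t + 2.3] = 44.88*t^2 + 1.98*t - 2.74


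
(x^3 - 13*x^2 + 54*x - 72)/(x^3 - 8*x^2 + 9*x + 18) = (x - 4)/(x + 1)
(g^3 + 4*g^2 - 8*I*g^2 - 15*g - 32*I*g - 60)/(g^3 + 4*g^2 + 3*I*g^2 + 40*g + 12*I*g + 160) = (g - 3*I)/(g + 8*I)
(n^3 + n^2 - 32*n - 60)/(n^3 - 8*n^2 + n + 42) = (n^2 - n - 30)/(n^2 - 10*n + 21)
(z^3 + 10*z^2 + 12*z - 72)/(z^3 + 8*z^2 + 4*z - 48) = (z + 6)/(z + 4)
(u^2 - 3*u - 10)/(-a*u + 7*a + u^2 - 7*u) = (-u^2 + 3*u + 10)/(a*u - 7*a - u^2 + 7*u)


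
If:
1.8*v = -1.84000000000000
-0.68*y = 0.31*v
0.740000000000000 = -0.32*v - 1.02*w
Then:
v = -1.02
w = -0.40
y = 0.47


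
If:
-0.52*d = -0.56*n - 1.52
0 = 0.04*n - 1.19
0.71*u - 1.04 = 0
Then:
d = 34.96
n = 29.75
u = 1.46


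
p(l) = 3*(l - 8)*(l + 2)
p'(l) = 6*l - 18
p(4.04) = -71.76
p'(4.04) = 6.24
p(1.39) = -67.22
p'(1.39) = -9.66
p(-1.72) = -8.16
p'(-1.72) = -28.32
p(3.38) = -74.57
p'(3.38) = 2.28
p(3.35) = -74.63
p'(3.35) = 2.10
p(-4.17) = 79.23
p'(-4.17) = -43.02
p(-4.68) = 101.95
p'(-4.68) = -46.08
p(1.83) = -70.89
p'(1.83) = -7.02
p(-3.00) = 33.00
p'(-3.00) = -36.00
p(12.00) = 168.00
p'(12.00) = 54.00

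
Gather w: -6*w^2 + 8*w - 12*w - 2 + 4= -6*w^2 - 4*w + 2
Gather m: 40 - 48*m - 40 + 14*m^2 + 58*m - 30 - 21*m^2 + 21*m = -7*m^2 + 31*m - 30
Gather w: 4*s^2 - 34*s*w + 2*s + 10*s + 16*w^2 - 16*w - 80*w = 4*s^2 + 12*s + 16*w^2 + w*(-34*s - 96)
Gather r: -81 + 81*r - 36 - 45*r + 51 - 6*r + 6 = 30*r - 60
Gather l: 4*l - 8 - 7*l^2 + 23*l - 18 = -7*l^2 + 27*l - 26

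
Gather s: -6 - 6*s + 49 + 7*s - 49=s - 6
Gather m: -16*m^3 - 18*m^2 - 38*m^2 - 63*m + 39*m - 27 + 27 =-16*m^3 - 56*m^2 - 24*m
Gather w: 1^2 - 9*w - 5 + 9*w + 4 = 0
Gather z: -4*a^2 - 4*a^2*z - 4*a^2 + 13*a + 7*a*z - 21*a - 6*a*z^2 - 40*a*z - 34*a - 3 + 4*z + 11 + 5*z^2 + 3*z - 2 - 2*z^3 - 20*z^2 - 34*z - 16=-8*a^2 - 42*a - 2*z^3 + z^2*(-6*a - 15) + z*(-4*a^2 - 33*a - 27) - 10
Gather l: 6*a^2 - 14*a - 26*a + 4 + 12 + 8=6*a^2 - 40*a + 24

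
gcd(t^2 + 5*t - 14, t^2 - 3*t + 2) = t - 2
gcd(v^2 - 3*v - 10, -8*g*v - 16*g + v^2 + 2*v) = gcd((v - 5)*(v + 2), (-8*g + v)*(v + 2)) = v + 2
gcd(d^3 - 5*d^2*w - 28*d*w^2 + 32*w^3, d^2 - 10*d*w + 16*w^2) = -d + 8*w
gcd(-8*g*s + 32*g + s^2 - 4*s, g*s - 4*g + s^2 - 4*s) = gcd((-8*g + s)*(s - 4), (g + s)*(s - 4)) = s - 4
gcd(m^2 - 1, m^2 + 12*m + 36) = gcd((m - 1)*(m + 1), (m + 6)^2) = 1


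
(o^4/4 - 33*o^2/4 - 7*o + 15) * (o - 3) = o^5/4 - 3*o^4/4 - 33*o^3/4 + 71*o^2/4 + 36*o - 45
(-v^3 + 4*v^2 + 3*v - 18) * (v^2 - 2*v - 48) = -v^5 + 6*v^4 + 43*v^3 - 216*v^2 - 108*v + 864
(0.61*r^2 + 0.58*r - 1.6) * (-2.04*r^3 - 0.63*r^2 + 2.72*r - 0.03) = -1.2444*r^5 - 1.5675*r^4 + 4.5578*r^3 + 2.5673*r^2 - 4.3694*r + 0.048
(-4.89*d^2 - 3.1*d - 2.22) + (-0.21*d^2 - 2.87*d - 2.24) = -5.1*d^2 - 5.97*d - 4.46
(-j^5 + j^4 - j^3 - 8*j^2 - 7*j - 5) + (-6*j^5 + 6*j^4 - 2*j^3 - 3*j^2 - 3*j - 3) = -7*j^5 + 7*j^4 - 3*j^3 - 11*j^2 - 10*j - 8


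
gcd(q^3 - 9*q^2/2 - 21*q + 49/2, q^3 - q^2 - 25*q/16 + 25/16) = q - 1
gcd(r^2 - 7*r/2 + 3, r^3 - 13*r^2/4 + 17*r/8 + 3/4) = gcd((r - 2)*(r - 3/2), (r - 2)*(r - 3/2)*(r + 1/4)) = r^2 - 7*r/2 + 3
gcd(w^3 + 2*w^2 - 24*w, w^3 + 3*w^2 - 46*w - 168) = w + 6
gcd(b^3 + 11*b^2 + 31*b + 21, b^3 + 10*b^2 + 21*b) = b^2 + 10*b + 21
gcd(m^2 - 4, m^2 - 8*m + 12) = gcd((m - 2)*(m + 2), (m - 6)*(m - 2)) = m - 2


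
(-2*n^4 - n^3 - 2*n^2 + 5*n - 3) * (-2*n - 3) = 4*n^5 + 8*n^4 + 7*n^3 - 4*n^2 - 9*n + 9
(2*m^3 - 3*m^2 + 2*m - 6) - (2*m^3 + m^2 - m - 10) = -4*m^2 + 3*m + 4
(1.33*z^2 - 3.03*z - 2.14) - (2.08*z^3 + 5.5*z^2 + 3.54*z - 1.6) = -2.08*z^3 - 4.17*z^2 - 6.57*z - 0.54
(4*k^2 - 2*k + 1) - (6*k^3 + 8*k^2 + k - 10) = -6*k^3 - 4*k^2 - 3*k + 11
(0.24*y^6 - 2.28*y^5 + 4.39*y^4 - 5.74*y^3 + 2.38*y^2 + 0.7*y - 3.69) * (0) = 0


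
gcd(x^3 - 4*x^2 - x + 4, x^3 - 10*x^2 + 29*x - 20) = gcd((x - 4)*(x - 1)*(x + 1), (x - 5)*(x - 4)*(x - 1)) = x^2 - 5*x + 4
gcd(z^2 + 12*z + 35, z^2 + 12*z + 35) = z^2 + 12*z + 35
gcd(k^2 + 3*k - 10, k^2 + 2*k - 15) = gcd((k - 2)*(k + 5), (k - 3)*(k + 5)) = k + 5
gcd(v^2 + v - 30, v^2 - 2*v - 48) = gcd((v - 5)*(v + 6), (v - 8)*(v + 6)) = v + 6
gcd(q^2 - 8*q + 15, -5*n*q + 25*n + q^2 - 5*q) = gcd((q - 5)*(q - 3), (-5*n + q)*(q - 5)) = q - 5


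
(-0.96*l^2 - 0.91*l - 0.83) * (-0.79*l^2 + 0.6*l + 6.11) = 0.7584*l^4 + 0.1429*l^3 - 5.7559*l^2 - 6.0581*l - 5.0713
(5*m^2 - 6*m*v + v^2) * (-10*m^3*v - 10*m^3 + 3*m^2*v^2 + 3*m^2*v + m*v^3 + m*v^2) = -50*m^5*v - 50*m^5 + 75*m^4*v^2 + 75*m^4*v - 23*m^3*v^3 - 23*m^3*v^2 - 3*m^2*v^4 - 3*m^2*v^3 + m*v^5 + m*v^4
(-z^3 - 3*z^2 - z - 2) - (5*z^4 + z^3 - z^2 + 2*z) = -5*z^4 - 2*z^3 - 2*z^2 - 3*z - 2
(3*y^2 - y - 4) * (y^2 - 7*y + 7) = 3*y^4 - 22*y^3 + 24*y^2 + 21*y - 28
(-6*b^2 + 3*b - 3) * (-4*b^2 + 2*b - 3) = 24*b^4 - 24*b^3 + 36*b^2 - 15*b + 9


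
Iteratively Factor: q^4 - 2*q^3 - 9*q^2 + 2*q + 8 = (q + 2)*(q^3 - 4*q^2 - q + 4) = (q - 1)*(q + 2)*(q^2 - 3*q - 4) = (q - 4)*(q - 1)*(q + 2)*(q + 1)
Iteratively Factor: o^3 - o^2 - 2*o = (o + 1)*(o^2 - 2*o) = o*(o + 1)*(o - 2)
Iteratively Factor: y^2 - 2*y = (y)*(y - 2)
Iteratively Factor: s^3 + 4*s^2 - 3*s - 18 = (s + 3)*(s^2 + s - 6) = (s - 2)*(s + 3)*(s + 3)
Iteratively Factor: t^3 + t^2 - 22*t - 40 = (t - 5)*(t^2 + 6*t + 8) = (t - 5)*(t + 4)*(t + 2)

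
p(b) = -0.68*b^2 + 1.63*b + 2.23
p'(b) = 1.63 - 1.36*b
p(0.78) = 3.09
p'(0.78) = 0.57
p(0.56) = 2.93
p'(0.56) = 0.87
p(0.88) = 3.14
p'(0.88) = 0.43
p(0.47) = 2.85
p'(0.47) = 0.99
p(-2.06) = -4.01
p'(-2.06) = 4.43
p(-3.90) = -14.47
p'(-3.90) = 6.93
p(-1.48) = -1.67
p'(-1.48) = 3.64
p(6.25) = -14.14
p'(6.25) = -6.87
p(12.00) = -76.13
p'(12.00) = -14.69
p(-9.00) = -67.52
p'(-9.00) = 13.87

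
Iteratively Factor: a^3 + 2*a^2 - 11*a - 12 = (a - 3)*(a^2 + 5*a + 4) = (a - 3)*(a + 4)*(a + 1)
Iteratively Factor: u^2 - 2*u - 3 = (u - 3)*(u + 1)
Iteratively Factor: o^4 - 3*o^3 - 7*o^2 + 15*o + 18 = (o + 1)*(o^3 - 4*o^2 - 3*o + 18) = (o - 3)*(o + 1)*(o^2 - o - 6) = (o - 3)*(o + 1)*(o + 2)*(o - 3)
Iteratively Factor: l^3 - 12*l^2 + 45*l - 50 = (l - 5)*(l^2 - 7*l + 10) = (l - 5)*(l - 2)*(l - 5)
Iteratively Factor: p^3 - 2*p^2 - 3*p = (p - 3)*(p^2 + p) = (p - 3)*(p + 1)*(p)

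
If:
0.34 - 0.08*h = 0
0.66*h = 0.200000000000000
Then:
No Solution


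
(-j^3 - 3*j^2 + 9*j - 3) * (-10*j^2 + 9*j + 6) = 10*j^5 + 21*j^4 - 123*j^3 + 93*j^2 + 27*j - 18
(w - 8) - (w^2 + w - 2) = -w^2 - 6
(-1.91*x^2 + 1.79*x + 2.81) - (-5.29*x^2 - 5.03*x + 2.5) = 3.38*x^2 + 6.82*x + 0.31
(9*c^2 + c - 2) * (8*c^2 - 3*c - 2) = 72*c^4 - 19*c^3 - 37*c^2 + 4*c + 4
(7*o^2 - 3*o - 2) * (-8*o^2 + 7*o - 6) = -56*o^4 + 73*o^3 - 47*o^2 + 4*o + 12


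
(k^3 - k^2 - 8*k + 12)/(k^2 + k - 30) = (k^3 - k^2 - 8*k + 12)/(k^2 + k - 30)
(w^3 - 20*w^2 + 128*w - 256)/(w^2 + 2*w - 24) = (w^2 - 16*w + 64)/(w + 6)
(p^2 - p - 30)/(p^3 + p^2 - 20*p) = (p - 6)/(p*(p - 4))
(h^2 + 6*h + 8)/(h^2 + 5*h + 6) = (h + 4)/(h + 3)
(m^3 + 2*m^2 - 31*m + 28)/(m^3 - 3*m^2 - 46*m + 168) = (m - 1)/(m - 6)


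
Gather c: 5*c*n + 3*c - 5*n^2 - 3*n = c*(5*n + 3) - 5*n^2 - 3*n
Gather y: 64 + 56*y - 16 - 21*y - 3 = 35*y + 45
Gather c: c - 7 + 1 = c - 6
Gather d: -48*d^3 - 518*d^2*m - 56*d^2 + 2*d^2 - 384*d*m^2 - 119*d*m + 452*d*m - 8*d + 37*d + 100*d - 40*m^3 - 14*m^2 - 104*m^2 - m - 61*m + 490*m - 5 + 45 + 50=-48*d^3 + d^2*(-518*m - 54) + d*(-384*m^2 + 333*m + 129) - 40*m^3 - 118*m^2 + 428*m + 90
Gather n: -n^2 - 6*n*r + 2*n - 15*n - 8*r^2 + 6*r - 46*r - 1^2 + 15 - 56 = -n^2 + n*(-6*r - 13) - 8*r^2 - 40*r - 42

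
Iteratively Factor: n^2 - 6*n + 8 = (n - 2)*(n - 4)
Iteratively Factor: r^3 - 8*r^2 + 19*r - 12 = (r - 1)*(r^2 - 7*r + 12) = (r - 4)*(r - 1)*(r - 3)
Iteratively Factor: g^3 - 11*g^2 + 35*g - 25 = (g - 1)*(g^2 - 10*g + 25) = (g - 5)*(g - 1)*(g - 5)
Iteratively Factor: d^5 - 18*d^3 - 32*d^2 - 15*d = (d)*(d^4 - 18*d^2 - 32*d - 15) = d*(d + 1)*(d^3 - d^2 - 17*d - 15) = d*(d - 5)*(d + 1)*(d^2 + 4*d + 3) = d*(d - 5)*(d + 1)*(d + 3)*(d + 1)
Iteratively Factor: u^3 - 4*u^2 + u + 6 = (u - 2)*(u^2 - 2*u - 3) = (u - 2)*(u + 1)*(u - 3)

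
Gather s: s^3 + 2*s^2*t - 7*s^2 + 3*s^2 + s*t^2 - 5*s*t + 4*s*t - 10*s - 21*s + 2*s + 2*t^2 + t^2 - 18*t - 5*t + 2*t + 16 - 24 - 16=s^3 + s^2*(2*t - 4) + s*(t^2 - t - 29) + 3*t^2 - 21*t - 24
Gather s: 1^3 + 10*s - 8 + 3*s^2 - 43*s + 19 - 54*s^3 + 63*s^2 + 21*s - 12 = -54*s^3 + 66*s^2 - 12*s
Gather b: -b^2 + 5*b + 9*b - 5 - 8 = -b^2 + 14*b - 13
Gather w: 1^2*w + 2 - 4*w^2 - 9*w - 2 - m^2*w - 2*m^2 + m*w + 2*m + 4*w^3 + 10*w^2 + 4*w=-2*m^2 + 2*m + 4*w^3 + 6*w^2 + w*(-m^2 + m - 4)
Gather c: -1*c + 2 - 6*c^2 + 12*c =-6*c^2 + 11*c + 2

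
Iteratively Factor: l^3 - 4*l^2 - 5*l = (l + 1)*(l^2 - 5*l) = (l - 5)*(l + 1)*(l)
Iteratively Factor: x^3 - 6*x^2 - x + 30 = (x - 5)*(x^2 - x - 6) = (x - 5)*(x + 2)*(x - 3)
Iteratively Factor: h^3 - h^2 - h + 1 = (h + 1)*(h^2 - 2*h + 1) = (h - 1)*(h + 1)*(h - 1)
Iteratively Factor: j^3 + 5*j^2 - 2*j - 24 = (j - 2)*(j^2 + 7*j + 12) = (j - 2)*(j + 4)*(j + 3)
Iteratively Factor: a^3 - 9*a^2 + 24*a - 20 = (a - 5)*(a^2 - 4*a + 4) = (a - 5)*(a - 2)*(a - 2)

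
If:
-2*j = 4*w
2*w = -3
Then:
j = 3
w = -3/2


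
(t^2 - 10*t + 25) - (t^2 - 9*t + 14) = 11 - t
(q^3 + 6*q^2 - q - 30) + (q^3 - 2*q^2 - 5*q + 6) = 2*q^3 + 4*q^2 - 6*q - 24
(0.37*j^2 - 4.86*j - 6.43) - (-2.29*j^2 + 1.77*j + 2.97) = 2.66*j^2 - 6.63*j - 9.4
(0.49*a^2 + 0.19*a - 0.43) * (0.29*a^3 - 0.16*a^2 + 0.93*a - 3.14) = 0.1421*a^5 - 0.0233*a^4 + 0.3006*a^3 - 1.2931*a^2 - 0.9965*a + 1.3502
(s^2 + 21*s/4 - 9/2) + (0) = s^2 + 21*s/4 - 9/2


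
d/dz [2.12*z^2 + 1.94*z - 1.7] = 4.24*z + 1.94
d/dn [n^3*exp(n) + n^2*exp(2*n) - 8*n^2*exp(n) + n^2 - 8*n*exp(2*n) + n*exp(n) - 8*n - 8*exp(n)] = n^3*exp(n) + 2*n^2*exp(2*n) - 5*n^2*exp(n) - 14*n*exp(2*n) - 15*n*exp(n) + 2*n - 8*exp(2*n) - 7*exp(n) - 8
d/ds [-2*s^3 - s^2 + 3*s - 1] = -6*s^2 - 2*s + 3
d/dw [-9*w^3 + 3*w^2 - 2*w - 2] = -27*w^2 + 6*w - 2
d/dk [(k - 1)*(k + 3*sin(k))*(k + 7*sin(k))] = (k - 1)*(k + 3*sin(k))*(7*cos(k) + 1) + (k - 1)*(k + 7*sin(k))*(3*cos(k) + 1) + (k + 3*sin(k))*(k + 7*sin(k))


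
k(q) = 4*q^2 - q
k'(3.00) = 23.00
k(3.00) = 33.00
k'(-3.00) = -25.00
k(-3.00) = 39.00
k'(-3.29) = -27.32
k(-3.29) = 46.59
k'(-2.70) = -22.60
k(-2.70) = 31.86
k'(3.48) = 26.84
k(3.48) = 44.96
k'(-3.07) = -25.56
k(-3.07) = 40.77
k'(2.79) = 21.32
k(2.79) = 28.35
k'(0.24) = 0.92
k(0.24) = -0.01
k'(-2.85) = -23.80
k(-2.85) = 35.34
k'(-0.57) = -5.56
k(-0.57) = 1.87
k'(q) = 8*q - 1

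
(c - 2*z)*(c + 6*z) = c^2 + 4*c*z - 12*z^2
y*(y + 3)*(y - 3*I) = y^3 + 3*y^2 - 3*I*y^2 - 9*I*y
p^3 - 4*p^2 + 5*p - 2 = (p - 2)*(p - 1)^2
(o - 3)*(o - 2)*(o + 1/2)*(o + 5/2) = o^4 - 2*o^3 - 31*o^2/4 + 47*o/4 + 15/2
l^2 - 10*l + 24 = (l - 6)*(l - 4)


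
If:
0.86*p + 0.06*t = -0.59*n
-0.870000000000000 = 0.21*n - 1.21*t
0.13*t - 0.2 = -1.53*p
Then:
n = -0.18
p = 0.07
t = 0.69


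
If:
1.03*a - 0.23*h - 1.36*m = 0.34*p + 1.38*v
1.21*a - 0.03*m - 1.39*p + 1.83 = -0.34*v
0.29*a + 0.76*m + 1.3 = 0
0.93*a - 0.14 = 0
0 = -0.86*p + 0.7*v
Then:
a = 0.15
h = -7.67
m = -1.77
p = 2.12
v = 2.61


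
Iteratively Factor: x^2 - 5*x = (x - 5)*(x)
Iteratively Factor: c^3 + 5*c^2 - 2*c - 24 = (c + 4)*(c^2 + c - 6) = (c + 3)*(c + 4)*(c - 2)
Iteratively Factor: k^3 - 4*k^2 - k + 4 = (k - 1)*(k^2 - 3*k - 4) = (k - 4)*(k - 1)*(k + 1)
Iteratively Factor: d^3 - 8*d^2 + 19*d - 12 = (d - 3)*(d^2 - 5*d + 4) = (d - 3)*(d - 1)*(d - 4)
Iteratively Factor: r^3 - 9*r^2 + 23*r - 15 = (r - 3)*(r^2 - 6*r + 5) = (r - 3)*(r - 1)*(r - 5)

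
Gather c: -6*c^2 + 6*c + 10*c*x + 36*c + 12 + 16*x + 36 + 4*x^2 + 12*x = -6*c^2 + c*(10*x + 42) + 4*x^2 + 28*x + 48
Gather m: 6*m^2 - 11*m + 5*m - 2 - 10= 6*m^2 - 6*m - 12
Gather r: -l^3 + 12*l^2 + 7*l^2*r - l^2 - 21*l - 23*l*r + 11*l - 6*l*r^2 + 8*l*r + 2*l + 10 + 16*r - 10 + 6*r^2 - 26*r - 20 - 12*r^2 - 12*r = -l^3 + 11*l^2 - 8*l + r^2*(-6*l - 6) + r*(7*l^2 - 15*l - 22) - 20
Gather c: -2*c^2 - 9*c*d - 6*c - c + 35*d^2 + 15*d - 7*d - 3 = -2*c^2 + c*(-9*d - 7) + 35*d^2 + 8*d - 3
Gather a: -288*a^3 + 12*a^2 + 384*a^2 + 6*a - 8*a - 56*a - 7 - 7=-288*a^3 + 396*a^2 - 58*a - 14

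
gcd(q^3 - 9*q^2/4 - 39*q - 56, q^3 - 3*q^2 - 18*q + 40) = q + 4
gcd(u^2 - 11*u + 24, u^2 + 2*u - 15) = u - 3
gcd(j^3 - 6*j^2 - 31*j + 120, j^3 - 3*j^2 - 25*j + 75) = j^2 + 2*j - 15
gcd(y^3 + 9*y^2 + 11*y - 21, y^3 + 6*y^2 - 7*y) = y^2 + 6*y - 7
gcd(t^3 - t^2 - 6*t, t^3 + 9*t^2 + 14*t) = t^2 + 2*t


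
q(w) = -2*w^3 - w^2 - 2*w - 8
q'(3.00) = -62.00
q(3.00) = -77.00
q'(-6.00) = -206.00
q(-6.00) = 400.00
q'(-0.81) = -4.32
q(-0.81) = -5.97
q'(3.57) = -85.61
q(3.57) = -118.88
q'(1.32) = -15.09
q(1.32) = -16.98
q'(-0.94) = -5.42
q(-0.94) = -5.34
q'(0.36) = -3.50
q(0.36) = -8.94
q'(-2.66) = -39.13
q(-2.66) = 27.89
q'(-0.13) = -1.84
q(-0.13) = -7.75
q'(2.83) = -55.71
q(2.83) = -67.00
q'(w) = -6*w^2 - 2*w - 2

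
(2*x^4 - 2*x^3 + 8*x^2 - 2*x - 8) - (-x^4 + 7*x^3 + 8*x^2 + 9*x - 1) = 3*x^4 - 9*x^3 - 11*x - 7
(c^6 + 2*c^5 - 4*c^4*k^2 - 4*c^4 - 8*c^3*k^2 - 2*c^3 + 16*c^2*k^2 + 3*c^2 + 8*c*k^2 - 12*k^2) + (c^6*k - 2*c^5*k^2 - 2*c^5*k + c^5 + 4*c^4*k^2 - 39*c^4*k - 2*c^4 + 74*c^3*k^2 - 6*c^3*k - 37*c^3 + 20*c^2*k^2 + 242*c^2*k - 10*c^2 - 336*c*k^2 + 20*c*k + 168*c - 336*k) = c^6*k + c^6 - 2*c^5*k^2 - 2*c^5*k + 3*c^5 - 39*c^4*k - 6*c^4 + 66*c^3*k^2 - 6*c^3*k - 39*c^3 + 36*c^2*k^2 + 242*c^2*k - 7*c^2 - 328*c*k^2 + 20*c*k + 168*c - 12*k^2 - 336*k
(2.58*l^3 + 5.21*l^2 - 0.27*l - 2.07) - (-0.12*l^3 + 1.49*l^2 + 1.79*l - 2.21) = 2.7*l^3 + 3.72*l^2 - 2.06*l + 0.14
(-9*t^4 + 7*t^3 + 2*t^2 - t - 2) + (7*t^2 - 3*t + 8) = -9*t^4 + 7*t^3 + 9*t^2 - 4*t + 6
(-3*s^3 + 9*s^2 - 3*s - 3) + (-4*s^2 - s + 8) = -3*s^3 + 5*s^2 - 4*s + 5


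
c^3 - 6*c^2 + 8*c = c*(c - 4)*(c - 2)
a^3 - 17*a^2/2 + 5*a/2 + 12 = (a - 8)*(a - 3/2)*(a + 1)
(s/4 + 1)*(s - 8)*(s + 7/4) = s^3/4 - 9*s^2/16 - 39*s/4 - 14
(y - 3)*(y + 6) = y^2 + 3*y - 18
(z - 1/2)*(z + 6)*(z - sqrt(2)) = z^3 - sqrt(2)*z^2 + 11*z^2/2 - 11*sqrt(2)*z/2 - 3*z + 3*sqrt(2)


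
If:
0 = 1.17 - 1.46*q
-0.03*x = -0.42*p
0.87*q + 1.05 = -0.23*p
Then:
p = -7.60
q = 0.80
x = -106.35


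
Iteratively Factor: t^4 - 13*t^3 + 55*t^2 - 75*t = (t - 3)*(t^3 - 10*t^2 + 25*t) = (t - 5)*(t - 3)*(t^2 - 5*t) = t*(t - 5)*(t - 3)*(t - 5)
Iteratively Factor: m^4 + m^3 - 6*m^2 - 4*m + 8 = (m - 1)*(m^3 + 2*m^2 - 4*m - 8) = (m - 2)*(m - 1)*(m^2 + 4*m + 4) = (m - 2)*(m - 1)*(m + 2)*(m + 2)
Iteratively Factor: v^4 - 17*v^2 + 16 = (v - 1)*(v^3 + v^2 - 16*v - 16) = (v - 1)*(v + 4)*(v^2 - 3*v - 4) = (v - 4)*(v - 1)*(v + 4)*(v + 1)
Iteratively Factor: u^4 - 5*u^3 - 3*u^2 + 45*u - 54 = (u - 2)*(u^3 - 3*u^2 - 9*u + 27) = (u - 3)*(u - 2)*(u^2 - 9) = (u - 3)*(u - 2)*(u + 3)*(u - 3)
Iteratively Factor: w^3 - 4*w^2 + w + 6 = (w - 3)*(w^2 - w - 2) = (w - 3)*(w + 1)*(w - 2)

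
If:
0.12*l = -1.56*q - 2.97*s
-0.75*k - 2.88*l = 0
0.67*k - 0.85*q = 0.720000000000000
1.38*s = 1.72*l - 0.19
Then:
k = 7.38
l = -1.92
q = 4.97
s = -2.53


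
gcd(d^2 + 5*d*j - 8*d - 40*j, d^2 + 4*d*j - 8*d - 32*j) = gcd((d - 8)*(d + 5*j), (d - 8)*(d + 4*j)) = d - 8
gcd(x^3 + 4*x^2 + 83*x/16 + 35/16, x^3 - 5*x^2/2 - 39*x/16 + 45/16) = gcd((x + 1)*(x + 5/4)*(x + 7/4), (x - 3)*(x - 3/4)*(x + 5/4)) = x + 5/4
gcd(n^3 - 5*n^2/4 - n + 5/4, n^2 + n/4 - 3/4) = n + 1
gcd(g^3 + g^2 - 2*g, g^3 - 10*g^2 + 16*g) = g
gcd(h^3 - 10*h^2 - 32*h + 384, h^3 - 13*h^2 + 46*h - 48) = h - 8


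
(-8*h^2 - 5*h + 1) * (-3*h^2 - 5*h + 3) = 24*h^4 + 55*h^3 - 2*h^2 - 20*h + 3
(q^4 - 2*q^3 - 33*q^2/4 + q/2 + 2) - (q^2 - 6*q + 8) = q^4 - 2*q^3 - 37*q^2/4 + 13*q/2 - 6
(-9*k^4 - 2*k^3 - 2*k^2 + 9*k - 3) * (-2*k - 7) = 18*k^5 + 67*k^4 + 18*k^3 - 4*k^2 - 57*k + 21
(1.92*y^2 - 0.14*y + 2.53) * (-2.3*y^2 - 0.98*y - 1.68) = -4.416*y^4 - 1.5596*y^3 - 8.9074*y^2 - 2.2442*y - 4.2504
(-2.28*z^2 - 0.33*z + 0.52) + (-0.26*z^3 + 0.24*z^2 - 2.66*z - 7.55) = -0.26*z^3 - 2.04*z^2 - 2.99*z - 7.03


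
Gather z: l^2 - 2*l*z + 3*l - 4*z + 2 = l^2 + 3*l + z*(-2*l - 4) + 2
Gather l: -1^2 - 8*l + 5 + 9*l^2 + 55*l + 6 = 9*l^2 + 47*l + 10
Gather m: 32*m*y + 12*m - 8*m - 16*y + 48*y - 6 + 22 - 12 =m*(32*y + 4) + 32*y + 4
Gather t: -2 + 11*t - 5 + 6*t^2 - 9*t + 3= 6*t^2 + 2*t - 4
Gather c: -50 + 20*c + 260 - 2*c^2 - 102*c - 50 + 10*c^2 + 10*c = 8*c^2 - 72*c + 160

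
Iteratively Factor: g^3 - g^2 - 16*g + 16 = (g - 1)*(g^2 - 16) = (g - 1)*(g + 4)*(g - 4)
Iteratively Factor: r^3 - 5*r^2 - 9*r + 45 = (r - 5)*(r^2 - 9) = (r - 5)*(r + 3)*(r - 3)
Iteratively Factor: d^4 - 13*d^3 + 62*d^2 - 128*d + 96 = (d - 4)*(d^3 - 9*d^2 + 26*d - 24) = (d - 4)^2*(d^2 - 5*d + 6) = (d - 4)^2*(d - 2)*(d - 3)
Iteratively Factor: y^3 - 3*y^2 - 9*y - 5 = (y + 1)*(y^2 - 4*y - 5) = (y - 5)*(y + 1)*(y + 1)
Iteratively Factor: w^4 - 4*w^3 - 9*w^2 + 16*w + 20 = (w + 1)*(w^3 - 5*w^2 - 4*w + 20) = (w + 1)*(w + 2)*(w^2 - 7*w + 10) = (w - 5)*(w + 1)*(w + 2)*(w - 2)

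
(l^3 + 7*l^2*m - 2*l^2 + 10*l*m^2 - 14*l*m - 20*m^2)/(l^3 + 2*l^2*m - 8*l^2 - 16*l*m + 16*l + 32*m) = (l^2 + 5*l*m - 2*l - 10*m)/(l^2 - 8*l + 16)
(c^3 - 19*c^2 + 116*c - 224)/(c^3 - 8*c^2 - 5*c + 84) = (c - 8)/(c + 3)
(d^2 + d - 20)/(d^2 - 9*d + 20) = (d + 5)/(d - 5)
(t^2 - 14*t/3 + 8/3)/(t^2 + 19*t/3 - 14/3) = (t - 4)/(t + 7)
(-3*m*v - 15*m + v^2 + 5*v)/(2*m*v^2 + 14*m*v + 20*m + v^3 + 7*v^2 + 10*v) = (-3*m + v)/(2*m*v + 4*m + v^2 + 2*v)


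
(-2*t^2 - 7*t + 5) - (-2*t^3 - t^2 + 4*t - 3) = 2*t^3 - t^2 - 11*t + 8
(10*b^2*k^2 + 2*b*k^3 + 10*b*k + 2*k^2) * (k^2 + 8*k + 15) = 10*b^2*k^4 + 80*b^2*k^3 + 150*b^2*k^2 + 2*b*k^5 + 16*b*k^4 + 40*b*k^3 + 80*b*k^2 + 150*b*k + 2*k^4 + 16*k^3 + 30*k^2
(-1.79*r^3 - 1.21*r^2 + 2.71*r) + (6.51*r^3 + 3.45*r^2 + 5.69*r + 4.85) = 4.72*r^3 + 2.24*r^2 + 8.4*r + 4.85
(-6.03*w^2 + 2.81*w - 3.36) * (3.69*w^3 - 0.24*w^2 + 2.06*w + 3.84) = -22.2507*w^5 + 11.8161*w^4 - 25.4946*w^3 - 16.5602*w^2 + 3.8688*w - 12.9024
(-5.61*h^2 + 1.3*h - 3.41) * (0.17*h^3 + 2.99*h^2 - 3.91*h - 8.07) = -0.9537*h^5 - 16.5529*h^4 + 25.2424*h^3 + 29.9938*h^2 + 2.8421*h + 27.5187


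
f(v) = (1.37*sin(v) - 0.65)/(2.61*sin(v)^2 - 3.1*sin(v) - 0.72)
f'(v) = (-5.22*sin(v)*cos(v) + 3.1*cos(v))*(1.37*sin(v) - 0.65)/(2.61*sin(v)^2 - 3.1*sin(v) - 0.72)^2 + 1.37*cos(v)/(2.61*sin(v)^2 - 3.1*sin(v) - 0.72)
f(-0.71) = -0.64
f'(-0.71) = -0.88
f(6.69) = 0.07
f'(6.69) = -0.86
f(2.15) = -0.33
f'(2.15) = 0.66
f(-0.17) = 7.30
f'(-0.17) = -248.28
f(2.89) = 0.23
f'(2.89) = 1.30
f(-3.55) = 0.07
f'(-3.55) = 0.86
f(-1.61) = -0.41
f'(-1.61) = 0.02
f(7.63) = -0.54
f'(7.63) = -0.43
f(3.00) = 0.41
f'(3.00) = 2.10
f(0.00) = 0.90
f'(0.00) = -5.79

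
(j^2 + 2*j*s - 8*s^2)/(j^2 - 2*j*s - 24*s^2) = (-j + 2*s)/(-j + 6*s)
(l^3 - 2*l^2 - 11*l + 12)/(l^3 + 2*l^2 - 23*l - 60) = (l^2 - 5*l + 4)/(l^2 - l - 20)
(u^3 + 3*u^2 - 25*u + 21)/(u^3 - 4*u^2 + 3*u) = (u + 7)/u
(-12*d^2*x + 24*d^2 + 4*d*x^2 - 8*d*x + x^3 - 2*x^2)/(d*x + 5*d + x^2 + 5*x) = (-12*d^2*x + 24*d^2 + 4*d*x^2 - 8*d*x + x^3 - 2*x^2)/(d*x + 5*d + x^2 + 5*x)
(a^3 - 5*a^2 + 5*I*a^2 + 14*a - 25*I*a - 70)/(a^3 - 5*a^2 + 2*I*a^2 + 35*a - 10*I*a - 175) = (a - 2*I)/(a - 5*I)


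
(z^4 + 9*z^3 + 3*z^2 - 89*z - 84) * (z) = z^5 + 9*z^4 + 3*z^3 - 89*z^2 - 84*z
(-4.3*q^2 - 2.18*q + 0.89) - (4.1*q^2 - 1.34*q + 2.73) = -8.4*q^2 - 0.84*q - 1.84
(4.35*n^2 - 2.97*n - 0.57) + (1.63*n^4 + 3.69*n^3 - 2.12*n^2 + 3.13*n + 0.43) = 1.63*n^4 + 3.69*n^3 + 2.23*n^2 + 0.16*n - 0.14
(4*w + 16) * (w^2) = 4*w^3 + 16*w^2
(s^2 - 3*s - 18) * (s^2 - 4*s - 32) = s^4 - 7*s^3 - 38*s^2 + 168*s + 576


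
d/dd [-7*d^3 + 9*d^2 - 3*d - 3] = -21*d^2 + 18*d - 3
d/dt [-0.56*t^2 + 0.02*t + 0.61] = 0.02 - 1.12*t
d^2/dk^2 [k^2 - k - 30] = 2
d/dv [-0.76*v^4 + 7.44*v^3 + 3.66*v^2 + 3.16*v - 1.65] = -3.04*v^3 + 22.32*v^2 + 7.32*v + 3.16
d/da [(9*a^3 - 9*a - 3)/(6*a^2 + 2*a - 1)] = 3*(18*a^4 + 12*a^3 + 9*a^2 + 12*a + 5)/(36*a^4 + 24*a^3 - 8*a^2 - 4*a + 1)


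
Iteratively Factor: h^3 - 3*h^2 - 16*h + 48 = (h - 4)*(h^2 + h - 12) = (h - 4)*(h - 3)*(h + 4)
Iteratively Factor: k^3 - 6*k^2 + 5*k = (k - 1)*(k^2 - 5*k) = k*(k - 1)*(k - 5)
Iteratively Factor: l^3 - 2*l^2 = (l - 2)*(l^2) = l*(l - 2)*(l)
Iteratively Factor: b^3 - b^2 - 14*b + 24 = (b - 2)*(b^2 + b - 12) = (b - 3)*(b - 2)*(b + 4)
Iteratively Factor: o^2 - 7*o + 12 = (o - 4)*(o - 3)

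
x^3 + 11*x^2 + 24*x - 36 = (x - 1)*(x + 6)^2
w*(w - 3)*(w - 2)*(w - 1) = w^4 - 6*w^3 + 11*w^2 - 6*w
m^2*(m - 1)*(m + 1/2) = m^4 - m^3/2 - m^2/2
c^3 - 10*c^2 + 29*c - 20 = (c - 5)*(c - 4)*(c - 1)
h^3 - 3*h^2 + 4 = (h - 2)^2*(h + 1)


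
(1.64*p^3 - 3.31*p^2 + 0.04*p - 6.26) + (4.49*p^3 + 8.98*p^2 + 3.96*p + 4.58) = 6.13*p^3 + 5.67*p^2 + 4.0*p - 1.68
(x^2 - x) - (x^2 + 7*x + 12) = -8*x - 12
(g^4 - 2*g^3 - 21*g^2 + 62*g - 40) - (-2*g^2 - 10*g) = g^4 - 2*g^3 - 19*g^2 + 72*g - 40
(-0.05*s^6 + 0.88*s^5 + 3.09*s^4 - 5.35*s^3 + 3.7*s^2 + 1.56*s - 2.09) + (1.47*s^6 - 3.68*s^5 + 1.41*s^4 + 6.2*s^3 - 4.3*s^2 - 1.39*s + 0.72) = 1.42*s^6 - 2.8*s^5 + 4.5*s^4 + 0.850000000000001*s^3 - 0.6*s^2 + 0.17*s - 1.37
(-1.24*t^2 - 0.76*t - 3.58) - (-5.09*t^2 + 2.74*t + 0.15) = 3.85*t^2 - 3.5*t - 3.73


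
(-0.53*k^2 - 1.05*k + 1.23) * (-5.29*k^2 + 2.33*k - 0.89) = 2.8037*k^4 + 4.3196*k^3 - 8.4815*k^2 + 3.8004*k - 1.0947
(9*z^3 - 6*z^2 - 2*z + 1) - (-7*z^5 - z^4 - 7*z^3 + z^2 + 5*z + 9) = 7*z^5 + z^4 + 16*z^3 - 7*z^2 - 7*z - 8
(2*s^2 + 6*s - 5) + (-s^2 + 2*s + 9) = s^2 + 8*s + 4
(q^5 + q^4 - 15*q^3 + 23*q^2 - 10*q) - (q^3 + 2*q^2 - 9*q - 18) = q^5 + q^4 - 16*q^3 + 21*q^2 - q + 18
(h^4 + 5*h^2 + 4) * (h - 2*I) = h^5 - 2*I*h^4 + 5*h^3 - 10*I*h^2 + 4*h - 8*I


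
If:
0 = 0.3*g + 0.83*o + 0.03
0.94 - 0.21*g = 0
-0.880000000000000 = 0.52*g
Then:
No Solution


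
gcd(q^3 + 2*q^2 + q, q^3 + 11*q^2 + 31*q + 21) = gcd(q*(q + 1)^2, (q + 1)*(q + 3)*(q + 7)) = q + 1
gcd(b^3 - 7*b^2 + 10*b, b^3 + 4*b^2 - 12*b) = b^2 - 2*b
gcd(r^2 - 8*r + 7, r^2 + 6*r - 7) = r - 1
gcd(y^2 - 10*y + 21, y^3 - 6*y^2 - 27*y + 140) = y - 7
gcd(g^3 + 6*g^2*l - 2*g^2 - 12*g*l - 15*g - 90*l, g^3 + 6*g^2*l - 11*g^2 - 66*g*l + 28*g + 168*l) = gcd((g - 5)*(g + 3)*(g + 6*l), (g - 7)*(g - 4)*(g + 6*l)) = g + 6*l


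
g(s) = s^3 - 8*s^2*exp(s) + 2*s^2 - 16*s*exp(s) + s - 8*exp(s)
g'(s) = -8*s^2*exp(s) + 3*s^2 - 32*s*exp(s) + 4*s - 24*exp(s) + 1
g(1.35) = -162.97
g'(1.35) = -303.59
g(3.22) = -3508.34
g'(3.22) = -5210.60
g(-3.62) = -26.32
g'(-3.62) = 25.49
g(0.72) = -46.49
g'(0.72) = -99.73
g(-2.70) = -9.36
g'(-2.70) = 12.34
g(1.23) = -129.99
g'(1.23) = -247.72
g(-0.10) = -5.94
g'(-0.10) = -18.26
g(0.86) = -62.43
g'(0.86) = -129.07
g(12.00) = -220042450.00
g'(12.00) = -253896993.61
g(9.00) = -6481567.14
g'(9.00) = -7778680.57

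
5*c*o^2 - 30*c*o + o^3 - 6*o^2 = o*(5*c + o)*(o - 6)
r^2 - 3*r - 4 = (r - 4)*(r + 1)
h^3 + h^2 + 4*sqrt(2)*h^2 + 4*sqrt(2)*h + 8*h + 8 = (h + 1)*(h + 2*sqrt(2))^2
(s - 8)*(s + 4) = s^2 - 4*s - 32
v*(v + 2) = v^2 + 2*v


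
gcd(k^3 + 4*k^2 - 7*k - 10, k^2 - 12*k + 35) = 1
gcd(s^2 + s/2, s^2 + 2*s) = s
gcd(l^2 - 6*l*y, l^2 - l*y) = l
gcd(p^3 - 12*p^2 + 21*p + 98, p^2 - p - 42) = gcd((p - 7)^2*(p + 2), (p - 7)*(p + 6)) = p - 7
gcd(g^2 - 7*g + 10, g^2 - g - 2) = g - 2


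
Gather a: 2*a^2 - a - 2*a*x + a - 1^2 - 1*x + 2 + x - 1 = 2*a^2 - 2*a*x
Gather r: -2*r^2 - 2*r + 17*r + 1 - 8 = -2*r^2 + 15*r - 7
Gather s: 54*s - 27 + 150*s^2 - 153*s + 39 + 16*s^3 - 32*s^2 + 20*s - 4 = 16*s^3 + 118*s^2 - 79*s + 8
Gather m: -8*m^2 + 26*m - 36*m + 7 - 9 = -8*m^2 - 10*m - 2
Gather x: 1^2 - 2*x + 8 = 9 - 2*x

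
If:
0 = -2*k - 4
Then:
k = -2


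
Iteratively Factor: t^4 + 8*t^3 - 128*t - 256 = (t - 4)*(t^3 + 12*t^2 + 48*t + 64) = (t - 4)*(t + 4)*(t^2 + 8*t + 16) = (t - 4)*(t + 4)^2*(t + 4)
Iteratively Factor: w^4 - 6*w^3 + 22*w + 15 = (w - 3)*(w^3 - 3*w^2 - 9*w - 5) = (w - 5)*(w - 3)*(w^2 + 2*w + 1) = (w - 5)*(w - 3)*(w + 1)*(w + 1)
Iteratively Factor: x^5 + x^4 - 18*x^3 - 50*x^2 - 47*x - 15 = (x + 1)*(x^4 - 18*x^2 - 32*x - 15) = (x + 1)^2*(x^3 - x^2 - 17*x - 15) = (x + 1)^2*(x + 3)*(x^2 - 4*x - 5) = (x + 1)^3*(x + 3)*(x - 5)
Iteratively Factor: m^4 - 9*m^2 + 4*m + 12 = (m + 3)*(m^3 - 3*m^2 + 4) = (m - 2)*(m + 3)*(m^2 - m - 2) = (m - 2)*(m + 1)*(m + 3)*(m - 2)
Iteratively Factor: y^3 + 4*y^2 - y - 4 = (y - 1)*(y^2 + 5*y + 4) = (y - 1)*(y + 1)*(y + 4)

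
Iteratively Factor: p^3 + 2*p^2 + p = (p + 1)*(p^2 + p) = p*(p + 1)*(p + 1)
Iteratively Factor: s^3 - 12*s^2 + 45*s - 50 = (s - 5)*(s^2 - 7*s + 10) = (s - 5)*(s - 2)*(s - 5)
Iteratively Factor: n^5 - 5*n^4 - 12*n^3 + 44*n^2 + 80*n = (n - 4)*(n^4 - n^3 - 16*n^2 - 20*n) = (n - 4)*(n + 2)*(n^3 - 3*n^2 - 10*n) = (n - 4)*(n + 2)^2*(n^2 - 5*n) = n*(n - 4)*(n + 2)^2*(n - 5)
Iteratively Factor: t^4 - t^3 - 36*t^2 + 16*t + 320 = (t + 4)*(t^3 - 5*t^2 - 16*t + 80) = (t - 4)*(t + 4)*(t^2 - t - 20) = (t - 5)*(t - 4)*(t + 4)*(t + 4)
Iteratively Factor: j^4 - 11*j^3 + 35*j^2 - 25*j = (j - 1)*(j^3 - 10*j^2 + 25*j) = j*(j - 1)*(j^2 - 10*j + 25) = j*(j - 5)*(j - 1)*(j - 5)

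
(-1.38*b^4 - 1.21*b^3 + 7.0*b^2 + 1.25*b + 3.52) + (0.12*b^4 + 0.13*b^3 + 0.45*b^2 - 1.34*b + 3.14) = -1.26*b^4 - 1.08*b^3 + 7.45*b^2 - 0.0900000000000001*b + 6.66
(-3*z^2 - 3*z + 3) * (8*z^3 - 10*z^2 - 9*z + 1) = -24*z^5 + 6*z^4 + 81*z^3 - 6*z^2 - 30*z + 3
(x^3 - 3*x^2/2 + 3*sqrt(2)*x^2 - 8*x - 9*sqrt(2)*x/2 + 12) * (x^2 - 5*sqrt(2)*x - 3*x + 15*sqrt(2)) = x^5 - 9*x^4/2 - 2*sqrt(2)*x^4 - 67*x^3/2 + 9*sqrt(2)*x^3 + 31*sqrt(2)*x^2 + 171*x^2 - 180*sqrt(2)*x - 171*x + 180*sqrt(2)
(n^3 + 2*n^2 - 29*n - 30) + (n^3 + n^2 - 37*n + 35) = 2*n^3 + 3*n^2 - 66*n + 5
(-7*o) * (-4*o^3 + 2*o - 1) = 28*o^4 - 14*o^2 + 7*o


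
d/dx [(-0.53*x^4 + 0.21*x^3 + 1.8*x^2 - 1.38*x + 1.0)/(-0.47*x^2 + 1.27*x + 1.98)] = (0.4982*x^5 - 2.118*x^4 - 3.6642*x^3 + 2.8848*x^2 + 8.068*x - 4.0024)/(0.2209*x^4 - 1.1938*x^3 - 0.2483*x^2 + 5.0292*x + 3.9204)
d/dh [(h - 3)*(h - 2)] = 2*h - 5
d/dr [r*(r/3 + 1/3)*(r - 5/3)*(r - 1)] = 4*r^3/3 - 5*r^2/3 - 2*r/3 + 5/9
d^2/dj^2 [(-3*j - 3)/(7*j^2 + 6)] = 42*(-28*j^2*(j + 1) + (3*j + 1)*(7*j^2 + 6))/(7*j^2 + 6)^3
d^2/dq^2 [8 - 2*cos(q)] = 2*cos(q)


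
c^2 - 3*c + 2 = (c - 2)*(c - 1)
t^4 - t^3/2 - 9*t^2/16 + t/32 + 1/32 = (t - 1)*(t - 1/4)*(t + 1/4)*(t + 1/2)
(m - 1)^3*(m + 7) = m^4 + 4*m^3 - 18*m^2 + 20*m - 7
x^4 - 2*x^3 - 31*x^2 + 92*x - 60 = (x - 5)*(x - 2)*(x - 1)*(x + 6)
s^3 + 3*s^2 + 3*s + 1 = (s + 1)^3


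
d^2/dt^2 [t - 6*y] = 0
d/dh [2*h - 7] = 2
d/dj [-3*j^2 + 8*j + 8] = 8 - 6*j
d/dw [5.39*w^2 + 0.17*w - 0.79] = 10.78*w + 0.17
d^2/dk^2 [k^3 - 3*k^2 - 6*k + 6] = 6*k - 6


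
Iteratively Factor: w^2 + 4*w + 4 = (w + 2)*(w + 2)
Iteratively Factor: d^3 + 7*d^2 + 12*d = (d + 3)*(d^2 + 4*d) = (d + 3)*(d + 4)*(d)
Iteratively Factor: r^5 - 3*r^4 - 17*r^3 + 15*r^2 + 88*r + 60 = (r - 5)*(r^4 + 2*r^3 - 7*r^2 - 20*r - 12) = (r - 5)*(r + 2)*(r^3 - 7*r - 6) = (r - 5)*(r + 1)*(r + 2)*(r^2 - r - 6) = (r - 5)*(r - 3)*(r + 1)*(r + 2)*(r + 2)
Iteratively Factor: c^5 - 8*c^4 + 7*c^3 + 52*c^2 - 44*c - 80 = (c - 4)*(c^4 - 4*c^3 - 9*c^2 + 16*c + 20) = (c - 5)*(c - 4)*(c^3 + c^2 - 4*c - 4) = (c - 5)*(c - 4)*(c - 2)*(c^2 + 3*c + 2) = (c - 5)*(c - 4)*(c - 2)*(c + 2)*(c + 1)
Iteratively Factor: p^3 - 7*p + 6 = (p - 2)*(p^2 + 2*p - 3) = (p - 2)*(p + 3)*(p - 1)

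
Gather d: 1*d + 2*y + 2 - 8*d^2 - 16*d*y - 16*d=-8*d^2 + d*(-16*y - 15) + 2*y + 2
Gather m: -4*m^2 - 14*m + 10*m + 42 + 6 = -4*m^2 - 4*m + 48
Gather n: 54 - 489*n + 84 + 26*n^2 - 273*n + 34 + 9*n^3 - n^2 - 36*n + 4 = 9*n^3 + 25*n^2 - 798*n + 176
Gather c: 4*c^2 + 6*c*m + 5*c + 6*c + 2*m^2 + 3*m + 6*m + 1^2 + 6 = 4*c^2 + c*(6*m + 11) + 2*m^2 + 9*m + 7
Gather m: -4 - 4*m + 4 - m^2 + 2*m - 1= -m^2 - 2*m - 1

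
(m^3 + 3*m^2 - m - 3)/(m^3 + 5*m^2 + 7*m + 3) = (m - 1)/(m + 1)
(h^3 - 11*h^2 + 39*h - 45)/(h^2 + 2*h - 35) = (h^2 - 6*h + 9)/(h + 7)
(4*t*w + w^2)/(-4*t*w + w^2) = (-4*t - w)/(4*t - w)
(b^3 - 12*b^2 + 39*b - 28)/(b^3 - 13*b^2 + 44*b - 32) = (b - 7)/(b - 8)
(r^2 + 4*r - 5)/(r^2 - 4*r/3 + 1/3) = 3*(r + 5)/(3*r - 1)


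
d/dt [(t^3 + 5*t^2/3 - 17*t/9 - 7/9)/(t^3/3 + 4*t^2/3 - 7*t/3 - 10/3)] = (21*t^4 - 92*t^3 - 286*t^2 - 244*t + 121)/(3*(t^6 + 8*t^5 + 2*t^4 - 76*t^3 - 31*t^2 + 140*t + 100))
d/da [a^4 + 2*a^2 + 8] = 4*a*(a^2 + 1)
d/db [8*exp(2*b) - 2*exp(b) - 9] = (16*exp(b) - 2)*exp(b)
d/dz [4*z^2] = 8*z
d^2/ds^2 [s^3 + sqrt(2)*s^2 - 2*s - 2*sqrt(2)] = 6*s + 2*sqrt(2)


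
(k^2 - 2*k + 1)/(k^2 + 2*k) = (k^2 - 2*k + 1)/(k*(k + 2))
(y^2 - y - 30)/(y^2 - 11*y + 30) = (y + 5)/(y - 5)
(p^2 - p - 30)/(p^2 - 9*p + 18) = (p + 5)/(p - 3)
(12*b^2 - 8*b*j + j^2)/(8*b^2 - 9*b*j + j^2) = (12*b^2 - 8*b*j + j^2)/(8*b^2 - 9*b*j + j^2)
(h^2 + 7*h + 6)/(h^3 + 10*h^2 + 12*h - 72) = (h + 1)/(h^2 + 4*h - 12)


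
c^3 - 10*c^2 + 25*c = c*(c - 5)^2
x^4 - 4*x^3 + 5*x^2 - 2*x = x*(x - 2)*(x - 1)^2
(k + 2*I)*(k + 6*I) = k^2 + 8*I*k - 12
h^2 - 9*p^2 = (h - 3*p)*(h + 3*p)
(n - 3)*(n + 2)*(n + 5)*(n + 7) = n^4 + 11*n^3 + 17*n^2 - 107*n - 210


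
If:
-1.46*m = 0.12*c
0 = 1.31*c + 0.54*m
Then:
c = 0.00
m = 0.00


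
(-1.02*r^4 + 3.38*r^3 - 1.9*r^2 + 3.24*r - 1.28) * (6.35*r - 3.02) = -6.477*r^5 + 24.5434*r^4 - 22.2726*r^3 + 26.312*r^2 - 17.9128*r + 3.8656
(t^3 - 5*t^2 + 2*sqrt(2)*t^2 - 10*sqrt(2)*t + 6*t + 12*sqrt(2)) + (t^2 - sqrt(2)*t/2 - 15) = t^3 - 4*t^2 + 2*sqrt(2)*t^2 - 21*sqrt(2)*t/2 + 6*t - 15 + 12*sqrt(2)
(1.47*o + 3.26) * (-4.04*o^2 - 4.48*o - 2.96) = -5.9388*o^3 - 19.756*o^2 - 18.956*o - 9.6496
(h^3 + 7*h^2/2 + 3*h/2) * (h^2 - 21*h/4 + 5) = h^5 - 7*h^4/4 - 95*h^3/8 + 77*h^2/8 + 15*h/2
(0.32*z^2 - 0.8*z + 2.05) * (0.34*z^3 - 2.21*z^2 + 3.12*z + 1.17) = 0.1088*z^5 - 0.9792*z^4 + 3.4634*z^3 - 6.6521*z^2 + 5.46*z + 2.3985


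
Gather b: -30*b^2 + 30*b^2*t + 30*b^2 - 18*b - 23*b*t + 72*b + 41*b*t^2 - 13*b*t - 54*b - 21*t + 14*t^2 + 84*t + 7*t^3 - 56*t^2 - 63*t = 30*b^2*t + b*(41*t^2 - 36*t) + 7*t^3 - 42*t^2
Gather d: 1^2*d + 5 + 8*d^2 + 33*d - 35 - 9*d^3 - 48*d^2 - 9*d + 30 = -9*d^3 - 40*d^2 + 25*d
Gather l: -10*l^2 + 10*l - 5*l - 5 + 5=-10*l^2 + 5*l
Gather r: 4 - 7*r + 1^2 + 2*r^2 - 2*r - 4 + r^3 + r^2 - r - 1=r^3 + 3*r^2 - 10*r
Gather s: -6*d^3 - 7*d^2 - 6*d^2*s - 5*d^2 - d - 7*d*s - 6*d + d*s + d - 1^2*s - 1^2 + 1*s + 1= -6*d^3 - 12*d^2 - 6*d + s*(-6*d^2 - 6*d)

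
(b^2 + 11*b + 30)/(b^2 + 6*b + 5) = (b + 6)/(b + 1)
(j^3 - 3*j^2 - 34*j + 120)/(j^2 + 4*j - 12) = (j^2 - 9*j + 20)/(j - 2)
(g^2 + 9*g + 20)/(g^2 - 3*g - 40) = (g + 4)/(g - 8)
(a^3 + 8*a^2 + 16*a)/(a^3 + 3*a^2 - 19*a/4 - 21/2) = 4*a*(a^2 + 8*a + 16)/(4*a^3 + 12*a^2 - 19*a - 42)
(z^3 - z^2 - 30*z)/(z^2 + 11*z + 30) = z*(z - 6)/(z + 6)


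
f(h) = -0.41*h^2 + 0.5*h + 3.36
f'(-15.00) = 12.80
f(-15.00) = -96.39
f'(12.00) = -9.34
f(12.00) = -49.68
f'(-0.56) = 0.96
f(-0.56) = 2.95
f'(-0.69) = 1.07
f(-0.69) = 2.82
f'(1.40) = -0.65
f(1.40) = 3.26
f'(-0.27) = 0.72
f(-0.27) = 3.20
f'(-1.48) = 1.71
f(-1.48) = 1.72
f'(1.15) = -0.44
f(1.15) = 3.39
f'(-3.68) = 3.52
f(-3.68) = -4.03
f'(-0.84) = 1.19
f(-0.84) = 2.65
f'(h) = 0.5 - 0.82*h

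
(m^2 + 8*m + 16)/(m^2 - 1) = (m^2 + 8*m + 16)/(m^2 - 1)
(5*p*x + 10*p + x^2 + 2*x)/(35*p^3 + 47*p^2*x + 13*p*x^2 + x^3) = (x + 2)/(7*p^2 + 8*p*x + x^2)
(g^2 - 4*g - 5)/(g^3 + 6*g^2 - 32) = (g^2 - 4*g - 5)/(g^3 + 6*g^2 - 32)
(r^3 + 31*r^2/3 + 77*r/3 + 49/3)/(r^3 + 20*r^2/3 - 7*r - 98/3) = (3*r^2 + 10*r + 7)/(3*r^2 - r - 14)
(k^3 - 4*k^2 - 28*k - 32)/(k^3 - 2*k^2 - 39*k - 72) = (k^2 + 4*k + 4)/(k^2 + 6*k + 9)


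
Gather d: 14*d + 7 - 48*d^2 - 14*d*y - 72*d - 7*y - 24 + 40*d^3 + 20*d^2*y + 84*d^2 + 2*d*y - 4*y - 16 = 40*d^3 + d^2*(20*y + 36) + d*(-12*y - 58) - 11*y - 33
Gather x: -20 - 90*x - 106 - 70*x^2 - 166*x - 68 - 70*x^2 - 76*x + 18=-140*x^2 - 332*x - 176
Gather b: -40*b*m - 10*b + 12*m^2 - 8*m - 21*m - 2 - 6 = b*(-40*m - 10) + 12*m^2 - 29*m - 8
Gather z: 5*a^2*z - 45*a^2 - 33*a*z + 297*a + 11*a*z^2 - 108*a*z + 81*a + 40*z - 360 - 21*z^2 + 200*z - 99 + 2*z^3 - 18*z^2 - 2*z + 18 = -45*a^2 + 378*a + 2*z^3 + z^2*(11*a - 39) + z*(5*a^2 - 141*a + 238) - 441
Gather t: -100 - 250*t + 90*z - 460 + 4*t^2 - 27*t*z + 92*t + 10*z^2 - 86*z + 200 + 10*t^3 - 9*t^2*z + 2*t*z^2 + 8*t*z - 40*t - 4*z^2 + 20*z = 10*t^3 + t^2*(4 - 9*z) + t*(2*z^2 - 19*z - 198) + 6*z^2 + 24*z - 360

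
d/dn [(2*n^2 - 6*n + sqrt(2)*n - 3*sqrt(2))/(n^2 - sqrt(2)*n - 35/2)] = 2*(-6*sqrt(2)*n^2 + 12*n^2 - 140*n + 12*sqrt(2)*n - 35*sqrt(2) + 198)/(4*n^4 - 8*sqrt(2)*n^3 - 132*n^2 + 140*sqrt(2)*n + 1225)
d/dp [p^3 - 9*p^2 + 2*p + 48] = 3*p^2 - 18*p + 2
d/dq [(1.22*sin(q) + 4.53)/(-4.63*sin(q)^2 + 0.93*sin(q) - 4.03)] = (5.6486*sin(q)^2 + 41.9478*sin(q) - 9.1295)*cos(q)/(21.4369*sin(q)^4 - 8.6118*sin(q)^3 + 38.1827*sin(q)^2 - 7.4958*sin(q) + 16.2409)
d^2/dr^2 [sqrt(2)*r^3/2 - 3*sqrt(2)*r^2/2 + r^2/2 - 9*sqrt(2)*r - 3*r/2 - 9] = 3*sqrt(2)*r - 3*sqrt(2) + 1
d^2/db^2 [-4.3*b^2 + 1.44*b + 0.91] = -8.60000000000000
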